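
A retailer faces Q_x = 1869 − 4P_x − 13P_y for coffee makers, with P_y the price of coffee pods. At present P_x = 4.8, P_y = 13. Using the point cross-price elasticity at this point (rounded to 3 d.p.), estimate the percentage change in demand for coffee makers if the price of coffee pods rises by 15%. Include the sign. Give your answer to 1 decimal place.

-1.5%

At P_x = 4.8, P_y = 13: Q_x = 1680.8.
∂Q_x/∂P_y = -13.
ε = (∂Q_x/∂P_y)(P_y/Q_x) = -13.0000 × 13/1680.8 ≈ -0.101.
%ΔQ_x ≈ ε × %ΔP_y = -0.101 × (15%) = -1.5%.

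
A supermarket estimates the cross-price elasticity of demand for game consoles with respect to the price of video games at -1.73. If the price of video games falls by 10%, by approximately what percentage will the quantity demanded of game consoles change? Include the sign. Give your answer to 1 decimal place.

17.3%

%ΔQ ≈ ε × %ΔP of video games = -1.73 × (-10%) = 17.3%.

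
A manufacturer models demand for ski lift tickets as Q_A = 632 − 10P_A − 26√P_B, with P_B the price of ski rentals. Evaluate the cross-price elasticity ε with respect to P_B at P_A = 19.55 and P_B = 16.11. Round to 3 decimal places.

-0.157

At P_A = 19.55 and P_B = 16.11: Q_A = 332.143.
∂Q_A/∂P_B = -26/(2√P_B) = -26/(2√16.11) = -3.2389.
ε = (∂Q_A/∂P_B)(P_B/Q_A) = -3.2389 × (16.11/332.143) ≈ -0.157.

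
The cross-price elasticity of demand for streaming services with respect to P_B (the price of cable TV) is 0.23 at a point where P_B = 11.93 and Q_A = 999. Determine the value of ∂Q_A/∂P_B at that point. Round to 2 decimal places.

ε = (∂Q_A/∂P_B)·(P_B/Q_A) ⇒ ∂Q_A/∂P_B = ε·Q_A/P_B = 0.23 × 999/11.93 ≈ 19.26.

19.26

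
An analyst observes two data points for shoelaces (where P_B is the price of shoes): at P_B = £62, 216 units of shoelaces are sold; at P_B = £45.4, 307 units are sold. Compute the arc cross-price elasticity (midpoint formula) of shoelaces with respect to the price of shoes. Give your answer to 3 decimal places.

ΔQ_A = 307 − 216 = 91; ΔP_B = 45.4 − 62 = -16.6.
Midpoints: Q̄_A = 261.5, P̄_B = 53.70.
ε = (ΔQ_A/Q̄_A)/(ΔP_B/P̄_B) = (91/261.5)/(-16.6/53.70) ≈ -1.126.

-1.126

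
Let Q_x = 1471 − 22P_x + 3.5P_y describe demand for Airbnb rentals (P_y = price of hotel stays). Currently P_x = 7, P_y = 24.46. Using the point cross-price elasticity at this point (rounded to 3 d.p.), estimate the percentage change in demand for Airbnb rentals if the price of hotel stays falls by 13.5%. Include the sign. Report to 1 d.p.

At P_x = 7, P_y = 24.46: Q_x = 1402.61.
∂Q_x/∂P_y = 3.5.
ε = (∂Q_x/∂P_y)(P_y/Q_x) = 3.5000 × 24.46/1402.61 ≈ 0.061.
%ΔQ_x ≈ ε × %ΔP_y = 0.061 × (-13.5%) = -0.8%.

-0.8%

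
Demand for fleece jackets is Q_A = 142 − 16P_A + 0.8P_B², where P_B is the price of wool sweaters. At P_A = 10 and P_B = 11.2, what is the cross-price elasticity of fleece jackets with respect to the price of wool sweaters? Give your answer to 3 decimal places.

2.437

At P_A = 10 and P_B = 11.2: Q_A = 82.352.
∂Q_A/∂P_B = 1.6P_B = 1.6(11.2) = 17.9200.
ε = (∂Q_A/∂P_B)(P_B/Q_A) = 17.9200 × (11.2/82.352) ≈ 2.437.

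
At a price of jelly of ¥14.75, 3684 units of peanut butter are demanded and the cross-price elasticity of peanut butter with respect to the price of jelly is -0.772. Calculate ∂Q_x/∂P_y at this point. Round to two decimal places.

-192.82

ε = (∂Q_x/∂P_y)·(P_y/Q_x) ⇒ ∂Q_x/∂P_y = ε·Q_x/P_y = -0.772 × 3684/14.75 ≈ -192.82.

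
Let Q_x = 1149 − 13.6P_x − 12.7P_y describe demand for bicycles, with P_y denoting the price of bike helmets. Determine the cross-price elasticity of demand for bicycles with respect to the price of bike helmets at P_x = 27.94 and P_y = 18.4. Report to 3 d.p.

-0.437

At P_x = 27.94 and P_y = 18.4: Q_x = 535.336.
∂Q_x/∂P_y = -12.7.
ε = (∂Q_x/∂P_y)(P_y/Q_x) = -12.7 × (18.4/535.336) ≈ -0.437.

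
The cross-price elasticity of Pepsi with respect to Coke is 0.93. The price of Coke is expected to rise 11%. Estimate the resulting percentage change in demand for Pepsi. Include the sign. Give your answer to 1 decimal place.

10.2%

%ΔQ ≈ ε × %ΔP of Coke = 0.93 × (11%) = 10.2%.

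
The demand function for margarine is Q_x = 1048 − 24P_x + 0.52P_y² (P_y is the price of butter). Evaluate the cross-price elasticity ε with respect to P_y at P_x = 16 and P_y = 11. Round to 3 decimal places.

0.173

At P_x = 16 and P_y = 11: Q_x = 726.92.
∂Q_x/∂P_y = 1.04P_y = 1.04(11) = 11.4400.
ε = (∂Q_x/∂P_y)(P_y/Q_x) = 11.4400 × (11/726.92) ≈ 0.173.
ε > 0: substitutes.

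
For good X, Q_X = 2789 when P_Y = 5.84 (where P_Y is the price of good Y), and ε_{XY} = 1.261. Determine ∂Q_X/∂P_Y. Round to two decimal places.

602.21

ε = (∂Q_X/∂P_Y)·(P_Y/Q_X) ⇒ ∂Q_X/∂P_Y = ε·Q_X/P_Y = 1.261 × 2789/5.84 ≈ 602.21.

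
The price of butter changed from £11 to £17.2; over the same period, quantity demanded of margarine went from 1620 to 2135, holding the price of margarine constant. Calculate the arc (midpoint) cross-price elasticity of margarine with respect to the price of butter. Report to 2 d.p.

ΔQ_A = 2135 − 1620 = 515; ΔP_B = 17.2 − 11 = 6.2.
Midpoints: Q̄_A = 1877.5, P̄_B = 14.10.
ε = (ΔQ_A/Q̄_A)/(ΔP_B/P̄_B) = (515/1877.5)/(6.2/14.10) ≈ 0.62.
ε > 0: margarine and butter are substitutes.

0.62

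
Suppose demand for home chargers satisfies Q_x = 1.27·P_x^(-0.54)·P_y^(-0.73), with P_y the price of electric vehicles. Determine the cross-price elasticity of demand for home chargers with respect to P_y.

-0.73

In a log-linear (constant-elasticity) demand function, the coefficient on the exponent of P_y is the cross-price elasticity.
ε = -0.73. Negative, so home chargers and electric vehicles are complements.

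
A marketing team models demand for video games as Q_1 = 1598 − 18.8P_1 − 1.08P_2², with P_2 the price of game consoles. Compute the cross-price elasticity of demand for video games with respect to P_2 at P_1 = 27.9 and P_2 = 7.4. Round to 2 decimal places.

-0.12

At P_1 = 27.9 and P_2 = 7.4: Q_1 = 1014.339.
∂Q_1/∂P_2 = -2.16P_2 = -2.16(7.4) = -15.9840.
ε = (∂Q_1/∂P_2)(P_2/Q_1) = -15.9840 × (7.4/1014.339) ≈ -0.12.
ε < 0: complements.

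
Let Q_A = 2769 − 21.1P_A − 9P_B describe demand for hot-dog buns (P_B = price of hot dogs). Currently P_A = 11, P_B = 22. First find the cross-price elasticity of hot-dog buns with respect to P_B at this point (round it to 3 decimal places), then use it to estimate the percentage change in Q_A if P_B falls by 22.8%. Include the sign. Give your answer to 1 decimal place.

1.9%

At P_A = 11, P_B = 22: Q_A = 2338.9.
∂Q_A/∂P_B = -9.
ε = (∂Q_A/∂P_B)(P_B/Q_A) = -9.0000 × 22/2338.9 ≈ -0.085.
%ΔQ_A ≈ ε × %ΔP_B = -0.085 × (-22.8%) = 1.9%.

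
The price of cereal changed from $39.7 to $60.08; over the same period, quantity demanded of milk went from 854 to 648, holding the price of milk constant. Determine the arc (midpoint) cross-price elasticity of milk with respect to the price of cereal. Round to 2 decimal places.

-0.67

ΔQ_A = 648 − 854 = -206; ΔP_B = 60.08 − 39.7 = 20.38.
Midpoints: Q̄_A = 751.0, P̄_B = 49.89.
ε = (ΔQ_A/Q̄_A)/(ΔP_B/P̄_B) = (-206/751.0)/(20.38/49.89) ≈ -0.67.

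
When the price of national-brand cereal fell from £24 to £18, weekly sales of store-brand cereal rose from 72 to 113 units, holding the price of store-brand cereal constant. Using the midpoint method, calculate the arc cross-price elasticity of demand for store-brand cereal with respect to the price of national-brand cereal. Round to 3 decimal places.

-1.551

ΔQ_A = 113 − 72 = 41; ΔP_B = 18 − 24 = -6.
Midpoints: Q̄_A = 92.5, P̄_B = 21.00.
ε = (ΔQ_A/Q̄_A)/(ΔP_B/P̄_B) = (41/92.5)/(-6/21.00) ≈ -1.551.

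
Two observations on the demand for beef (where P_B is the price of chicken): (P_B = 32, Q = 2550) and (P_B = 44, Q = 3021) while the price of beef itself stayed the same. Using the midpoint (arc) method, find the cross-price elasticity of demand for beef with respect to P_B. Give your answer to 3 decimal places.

ΔQ_A = 3021 − 2550 = 471; ΔP_B = 44 − 32 = 12.
Midpoints: Q̄_A = 2785.5, P̄_B = 38.00.
ε = (ΔQ_A/Q̄_A)/(ΔP_B/P̄_B) = (471/2785.5)/(12/38.00) ≈ 0.535.
ε > 0: beef and chicken are substitutes.

0.535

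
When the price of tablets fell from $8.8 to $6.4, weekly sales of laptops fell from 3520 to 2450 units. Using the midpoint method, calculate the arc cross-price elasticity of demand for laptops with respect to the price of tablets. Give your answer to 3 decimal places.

ΔQ_A = 2450 − 3520 = -1070; ΔP_B = 6.4 − 8.8 = -2.4.
Midpoints: Q̄_A = 2985.0, P̄_B = 7.60.
ε = (ΔQ_A/Q̄_A)/(ΔP_B/P̄_B) = (-1070/2985.0)/(-2.4/7.60) ≈ 1.135.
ε > 0: laptops and tablets are substitutes.

1.135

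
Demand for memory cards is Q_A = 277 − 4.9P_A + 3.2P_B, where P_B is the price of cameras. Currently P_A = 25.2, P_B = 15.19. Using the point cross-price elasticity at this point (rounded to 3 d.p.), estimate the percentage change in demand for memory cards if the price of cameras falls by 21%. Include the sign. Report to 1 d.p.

-5.0%

At P_A = 25.2, P_B = 15.19: Q_A = 202.128.
∂Q_A/∂P_B = 3.2.
ε = (∂Q_A/∂P_B)(P_B/Q_A) = 3.2000 × 15.19/202.128 ≈ 0.240.
%ΔQ_A ≈ ε × %ΔP_B = 0.240 × (-21%) = -5.0%.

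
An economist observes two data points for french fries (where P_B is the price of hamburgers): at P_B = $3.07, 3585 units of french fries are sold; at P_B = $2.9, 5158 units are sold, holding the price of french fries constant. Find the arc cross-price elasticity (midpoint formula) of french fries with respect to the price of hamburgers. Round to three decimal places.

ΔQ_A = 5158 − 3585 = 1573; ΔP_B = 2.9 − 3.07 = -0.17.
Midpoints: Q̄_A = 4371.5, P̄_B = 2.98.
ε = (ΔQ_A/Q̄_A)/(ΔP_B/P̄_B) = (1573/4371.5)/(-0.17/2.98) ≈ -6.318.

-6.318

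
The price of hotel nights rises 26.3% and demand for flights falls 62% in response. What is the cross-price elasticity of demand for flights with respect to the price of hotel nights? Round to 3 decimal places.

-2.357

ε = (%ΔQ of flights) / (%ΔP of hotel nights) = (-62%) / (26.3%) ≈ -2.357.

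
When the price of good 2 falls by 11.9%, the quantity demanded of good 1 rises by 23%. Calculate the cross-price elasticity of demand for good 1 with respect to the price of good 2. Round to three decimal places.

ε = (%ΔQ of good 1) / (%ΔP of good 2) = (23%) / (-11.9%) ≈ -1.933.
Negative cross-price elasticity: complements.

-1.933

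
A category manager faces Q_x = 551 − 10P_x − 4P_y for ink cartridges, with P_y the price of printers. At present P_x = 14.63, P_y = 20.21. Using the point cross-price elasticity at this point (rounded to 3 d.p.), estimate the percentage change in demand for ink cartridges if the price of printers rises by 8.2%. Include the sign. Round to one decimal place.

At P_x = 14.63, P_y = 20.21: Q_x = 323.86.
∂Q_x/∂P_y = -4.
ε = (∂Q_x/∂P_y)(P_y/Q_x) = -4.0000 × 20.21/323.86 ≈ -0.250.
%ΔQ_x ≈ ε × %ΔP_y = -0.250 × (8.2%) = -2.1%.

-2.1%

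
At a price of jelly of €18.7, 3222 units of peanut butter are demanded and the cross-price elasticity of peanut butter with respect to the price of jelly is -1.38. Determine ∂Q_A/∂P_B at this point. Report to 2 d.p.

-237.77

ε = (∂Q_A/∂P_B)·(P_B/Q_A) ⇒ ∂Q_A/∂P_B = ε·Q_A/P_B = -1.38 × 3222/18.7 ≈ -237.77.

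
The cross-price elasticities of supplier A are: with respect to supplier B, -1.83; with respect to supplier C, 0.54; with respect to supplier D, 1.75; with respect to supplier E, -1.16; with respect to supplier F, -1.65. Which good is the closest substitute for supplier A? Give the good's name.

supplier D

Substitutes have ε > 0. Among the positive values, 1.75 (supplier D) is largest.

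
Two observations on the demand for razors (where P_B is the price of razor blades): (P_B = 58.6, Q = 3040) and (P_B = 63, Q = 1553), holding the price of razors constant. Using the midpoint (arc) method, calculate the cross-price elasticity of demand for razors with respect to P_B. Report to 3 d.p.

-8.947

ΔQ_A = 1553 − 3040 = -1487; ΔP_B = 63 − 58.6 = 4.4.
Midpoints: Q̄_A = 2296.5, P̄_B = 60.80.
ε = (ΔQ_A/Q̄_A)/(ΔP_B/P̄_B) = (-1487/2296.5)/(4.4/60.80) ≈ -8.947.
ε < 0: razors and razor blades are complements.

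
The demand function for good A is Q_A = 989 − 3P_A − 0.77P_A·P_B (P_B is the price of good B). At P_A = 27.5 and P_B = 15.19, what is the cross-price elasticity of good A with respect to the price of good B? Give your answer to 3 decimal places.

-0.550

At P_A = 27.5 and P_B = 15.19: Q_A = 584.852.
∂Q_A/∂P_B = -0.77P_A = -0.77(27.5) = -21.1750.
ε = (∂Q_A/∂P_B)(P_B/Q_A) = -21.1750 × (15.19/584.852) ≈ -0.550.
ε < 0: complements.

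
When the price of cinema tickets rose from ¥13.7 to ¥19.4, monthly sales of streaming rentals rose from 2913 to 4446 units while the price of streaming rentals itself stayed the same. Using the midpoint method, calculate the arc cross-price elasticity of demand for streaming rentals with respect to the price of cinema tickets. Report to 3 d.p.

1.210

ΔQ_A = 4446 − 2913 = 1533; ΔP_B = 19.4 − 13.7 = 5.7.
Midpoints: Q̄_A = 3679.5, P̄_B = 16.55.
ε = (ΔQ_A/Q̄_A)/(ΔP_B/P̄_B) = (1533/3679.5)/(5.7/16.55) ≈ 1.210.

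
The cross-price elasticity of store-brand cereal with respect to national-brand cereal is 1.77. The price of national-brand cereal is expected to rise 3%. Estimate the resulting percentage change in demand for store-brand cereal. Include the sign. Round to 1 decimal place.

5.3%

%ΔQ ≈ ε × %ΔP of national-brand cereal = 1.77 × (3%) = 5.3%.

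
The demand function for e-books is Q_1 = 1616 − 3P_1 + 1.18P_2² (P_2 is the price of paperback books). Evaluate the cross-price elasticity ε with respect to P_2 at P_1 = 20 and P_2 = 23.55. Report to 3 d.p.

At P_1 = 20 and P_2 = 23.55: Q_1 = 2210.431.
∂Q_1/∂P_2 = 2.36P_2 = 2.36(23.55) = 55.5780.
ε = (∂Q_1/∂P_2)(P_2/Q_1) = 55.5780 × (23.55/2210.431) ≈ 0.592.

0.592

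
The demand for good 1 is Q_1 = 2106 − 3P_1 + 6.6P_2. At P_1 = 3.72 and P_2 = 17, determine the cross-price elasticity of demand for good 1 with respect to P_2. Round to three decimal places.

0.051

At P_1 = 3.72 and P_2 = 17: Q_1 = 2207.04.
∂Q_1/∂P_2 = 6.6.
ε = (∂Q_1/∂P_2)(P_2/Q_1) = 6.6 × (17/2207.04) ≈ 0.051.
Since ε > 0, good 1 and good 2 are substitutes.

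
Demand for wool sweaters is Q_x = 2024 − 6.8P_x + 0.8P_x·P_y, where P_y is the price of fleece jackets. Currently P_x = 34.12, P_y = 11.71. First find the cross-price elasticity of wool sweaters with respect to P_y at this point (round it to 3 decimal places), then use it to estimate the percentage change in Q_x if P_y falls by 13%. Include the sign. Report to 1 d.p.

-2.0%

At P_x = 34.12, P_y = 11.71: Q_x = 2111.620.
∂Q_x/∂P_y = 0.8P_x = 27.2960.
ε = (∂Q_x/∂P_y)(P_y/Q_x) = 27.2960 × 11.71/2111.620 ≈ 0.151.
%ΔQ_x ≈ ε × %ΔP_y = 0.151 × (-13%) = -2.0%.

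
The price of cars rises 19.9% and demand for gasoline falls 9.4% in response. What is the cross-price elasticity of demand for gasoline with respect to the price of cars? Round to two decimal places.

-0.47

ε = (%ΔQ of gasoline) / (%ΔP of cars) = (-9.4%) / (19.9%) ≈ -0.47.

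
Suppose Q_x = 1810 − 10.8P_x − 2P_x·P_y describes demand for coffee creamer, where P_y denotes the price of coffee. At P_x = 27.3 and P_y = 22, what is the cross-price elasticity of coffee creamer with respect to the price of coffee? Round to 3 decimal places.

-3.826

At P_x = 27.3 and P_y = 22: Q_x = 313.96.
∂Q_x/∂P_y = -2P_x = -2(27.3) = -54.6000.
ε = (∂Q_x/∂P_y)(P_y/Q_x) = -54.6000 × (22/313.96) ≈ -3.826.
ε < 0: complements.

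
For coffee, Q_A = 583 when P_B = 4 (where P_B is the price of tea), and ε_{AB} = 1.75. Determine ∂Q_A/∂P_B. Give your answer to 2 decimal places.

255.06

ε = (∂Q_A/∂P_B)·(P_B/Q_A) ⇒ ∂Q_A/∂P_B = ε·Q_A/P_B = 1.75 × 583/4 ≈ 255.06.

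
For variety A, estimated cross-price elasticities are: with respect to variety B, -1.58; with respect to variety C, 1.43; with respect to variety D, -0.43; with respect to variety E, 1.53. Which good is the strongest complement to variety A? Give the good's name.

variety B

Complements have ε < 0. The most negative value is -1.58 (variety B).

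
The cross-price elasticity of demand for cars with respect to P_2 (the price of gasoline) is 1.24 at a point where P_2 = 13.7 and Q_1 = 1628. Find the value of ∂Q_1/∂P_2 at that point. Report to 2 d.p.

147.35

ε = (∂Q_1/∂P_2)·(P_2/Q_1) ⇒ ∂Q_1/∂P_2 = ε·Q_1/P_2 = 1.24 × 1628/13.7 ≈ 147.35.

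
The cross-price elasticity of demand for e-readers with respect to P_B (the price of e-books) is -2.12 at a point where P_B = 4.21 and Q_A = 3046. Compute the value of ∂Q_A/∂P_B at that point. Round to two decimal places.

-1533.85

ε = (∂Q_A/∂P_B)·(P_B/Q_A) ⇒ ∂Q_A/∂P_B = ε·Q_A/P_B = -2.12 × 3046/4.21 ≈ -1533.85.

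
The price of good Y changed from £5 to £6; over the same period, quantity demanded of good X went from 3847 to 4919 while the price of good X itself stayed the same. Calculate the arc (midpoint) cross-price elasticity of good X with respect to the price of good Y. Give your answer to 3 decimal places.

ΔQ_X = 4919 − 3847 = 1072; ΔP_Y = 6 − 5 = 1.
Midpoints: Q̄_X = 4383.0, P̄_Y = 5.50.
ε = (ΔQ_X/Q̄_X)/(ΔP_Y/P̄_Y) = (1072/4383.0)/(1/5.50) ≈ 1.345.
ε > 0: good X and good Y are substitutes.

1.345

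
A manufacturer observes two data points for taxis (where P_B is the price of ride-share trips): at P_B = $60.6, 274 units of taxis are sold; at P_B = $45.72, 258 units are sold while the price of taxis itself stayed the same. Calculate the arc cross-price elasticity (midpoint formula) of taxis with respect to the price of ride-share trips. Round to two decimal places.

0.21

ΔQ_A = 258 − 274 = -16; ΔP_B = 45.72 − 60.6 = -14.88.
Midpoints: Q̄_A = 266.0, P̄_B = 53.16.
ε = (ΔQ_A/Q̄_A)/(ΔP_B/P̄_B) = (-16/266.0)/(-14.88/53.16) ≈ 0.21.
ε > 0: taxis and ride-share trips are substitutes.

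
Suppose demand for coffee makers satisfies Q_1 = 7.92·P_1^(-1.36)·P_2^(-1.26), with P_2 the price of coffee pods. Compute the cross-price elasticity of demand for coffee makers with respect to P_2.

In a log-linear (constant-elasticity) demand function, the coefficient on the exponent of P_2 is the cross-price elasticity.
ε = -1.26. Negative, so coffee makers and coffee pods are complements.

-1.26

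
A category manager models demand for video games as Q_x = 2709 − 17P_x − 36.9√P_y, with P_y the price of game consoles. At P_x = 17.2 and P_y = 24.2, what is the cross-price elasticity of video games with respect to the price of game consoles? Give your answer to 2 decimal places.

At P_x = 17.2 and P_y = 24.2: Q_x = 2235.076.
∂Q_x/∂P_y = -36.9/(2√P_y) = -36.9/(2√24.2) = -3.7505.
ε = (∂Q_x/∂P_y)(P_y/Q_x) = -3.7505 × (24.2/2235.076) ≈ -0.04.

-0.04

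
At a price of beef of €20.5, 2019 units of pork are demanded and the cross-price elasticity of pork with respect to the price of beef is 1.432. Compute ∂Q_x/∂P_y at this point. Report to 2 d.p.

141.03

ε = (∂Q_x/∂P_y)·(P_y/Q_x) ⇒ ∂Q_x/∂P_y = ε·Q_x/P_y = 1.432 × 2019/20.5 ≈ 141.03.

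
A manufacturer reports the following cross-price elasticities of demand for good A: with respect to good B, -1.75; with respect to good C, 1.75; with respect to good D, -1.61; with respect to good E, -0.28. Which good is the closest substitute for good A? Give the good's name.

good C

Substitutes have ε > 0. Among the positive values, 1.75 (good C) is largest.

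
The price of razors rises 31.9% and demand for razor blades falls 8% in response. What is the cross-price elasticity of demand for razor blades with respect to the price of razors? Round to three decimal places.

-0.251

ε = (%ΔQ of razor blades) / (%ΔP of razors) = (-8%) / (31.9%) ≈ -0.251.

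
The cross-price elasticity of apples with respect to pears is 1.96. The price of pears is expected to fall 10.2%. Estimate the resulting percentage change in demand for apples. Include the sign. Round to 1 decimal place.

%ΔQ ≈ ε × %ΔP of pears = 1.96 × (-10.2%) = -20.0%.

-20.0%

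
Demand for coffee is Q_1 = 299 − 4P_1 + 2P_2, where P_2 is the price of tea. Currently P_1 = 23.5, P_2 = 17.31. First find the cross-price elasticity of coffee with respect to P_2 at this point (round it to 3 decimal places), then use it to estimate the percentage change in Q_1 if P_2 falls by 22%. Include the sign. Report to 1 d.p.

At P_1 = 23.5, P_2 = 17.31: Q_1 = 239.62.
∂Q_1/∂P_2 = 2.
ε = (∂Q_1/∂P_2)(P_2/Q_1) = 2.0000 × 17.31/239.62 ≈ 0.144.
%ΔQ_1 ≈ ε × %ΔP_2 = 0.144 × (-22%) = -3.2%.

-3.2%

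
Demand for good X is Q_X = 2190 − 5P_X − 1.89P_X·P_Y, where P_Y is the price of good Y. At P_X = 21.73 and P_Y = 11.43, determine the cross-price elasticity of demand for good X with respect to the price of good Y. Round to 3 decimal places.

-0.291

At P_X = 21.73 and P_Y = 11.43: Q_X = 1611.923.
∂Q_X/∂P_Y = -1.89P_X = -1.89(21.73) = -41.0697.
ε = (∂Q_X/∂P_Y)(P_Y/Q_X) = -41.0697 × (11.43/1611.923) ≈ -0.291.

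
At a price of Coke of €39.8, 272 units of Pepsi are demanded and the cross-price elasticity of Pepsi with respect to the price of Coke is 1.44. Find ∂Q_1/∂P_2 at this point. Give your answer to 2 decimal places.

9.84

ε = (∂Q_1/∂P_2)·(P_2/Q_1) ⇒ ∂Q_1/∂P_2 = ε·Q_1/P_2 = 1.44 × 272/39.8 ≈ 9.84.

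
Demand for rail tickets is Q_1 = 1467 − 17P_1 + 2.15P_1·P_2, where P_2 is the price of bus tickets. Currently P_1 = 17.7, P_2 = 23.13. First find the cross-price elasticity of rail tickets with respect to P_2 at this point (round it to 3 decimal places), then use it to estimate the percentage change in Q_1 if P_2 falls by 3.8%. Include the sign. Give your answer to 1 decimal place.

At P_1 = 17.7, P_2 = 23.13: Q_1 = 2046.312.
∂Q_1/∂P_2 = 2.15P_1 = 38.0550.
ε = (∂Q_1/∂P_2)(P_2/Q_1) = 38.0550 × 23.13/2046.312 ≈ 0.430.
%ΔQ_1 ≈ ε × %ΔP_2 = 0.430 × (-3.8%) = -1.6%.

-1.6%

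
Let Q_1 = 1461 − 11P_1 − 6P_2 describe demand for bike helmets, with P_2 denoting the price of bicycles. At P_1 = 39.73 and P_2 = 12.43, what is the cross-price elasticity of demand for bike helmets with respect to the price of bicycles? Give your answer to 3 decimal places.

At P_1 = 39.73 and P_2 = 12.43: Q_1 = 949.39.
∂Q_1/∂P_2 = -6.
ε = (∂Q_1/∂P_2)(P_2/Q_1) = -6 × (12.43/949.39) ≈ -0.079.

-0.079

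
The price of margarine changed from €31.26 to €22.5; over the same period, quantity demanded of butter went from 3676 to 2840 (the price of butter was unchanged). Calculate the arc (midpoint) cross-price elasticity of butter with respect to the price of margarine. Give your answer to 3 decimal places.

0.787

ΔQ_A = 2840 − 3676 = -836; ΔP_B = 22.5 − 31.26 = -8.76.
Midpoints: Q̄_A = 3258.0, P̄_B = 26.88.
ε = (ΔQ_A/Q̄_A)/(ΔP_B/P̄_B) = (-836/3258.0)/(-8.76/26.88) ≈ 0.787.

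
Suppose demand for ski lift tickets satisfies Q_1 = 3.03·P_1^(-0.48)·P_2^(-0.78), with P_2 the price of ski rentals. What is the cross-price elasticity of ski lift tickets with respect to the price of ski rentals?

-0.78

In a log-linear (constant-elasticity) demand function, the coefficient on the exponent of P_2 is the cross-price elasticity.
ε = -0.78. Negative, so ski lift tickets and ski rentals are complements.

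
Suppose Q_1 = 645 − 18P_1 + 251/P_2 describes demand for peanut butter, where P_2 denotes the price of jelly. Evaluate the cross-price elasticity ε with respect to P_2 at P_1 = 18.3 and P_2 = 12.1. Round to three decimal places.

-0.062

At P_1 = 18.3 and P_2 = 12.1: Q_1 = 336.344.
∂Q_1/∂P_2 = −251/P_2² = -1.7144.
ε = (∂Q_1/∂P_2)(P_2/Q_1) = -1.7144 × (12.1/336.344) ≈ -0.062.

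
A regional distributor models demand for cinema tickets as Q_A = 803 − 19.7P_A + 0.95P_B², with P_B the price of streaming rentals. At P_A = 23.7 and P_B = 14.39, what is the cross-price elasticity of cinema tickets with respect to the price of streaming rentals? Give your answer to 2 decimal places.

At P_A = 23.7 and P_B = 14.39: Q_A = 532.828.
∂Q_A/∂P_B = 1.9P_B = 1.9(14.39) = 27.3410.
ε = (∂Q_A/∂P_B)(P_B/Q_A) = 27.3410 × (14.39/532.828) ≈ 0.74.
ε > 0: substitutes.

0.74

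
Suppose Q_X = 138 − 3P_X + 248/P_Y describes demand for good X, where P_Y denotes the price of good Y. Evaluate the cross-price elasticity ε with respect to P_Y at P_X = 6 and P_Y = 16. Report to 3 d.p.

At P_X = 6 and P_Y = 16: Q_X = 135.5.
∂Q_X/∂P_Y = −248/P_Y² = -0.9688.
ε = (∂Q_X/∂P_Y)(P_Y/Q_X) = -0.9688 × (16/135.5) ≈ -0.114.
ε < 0: complements.

-0.114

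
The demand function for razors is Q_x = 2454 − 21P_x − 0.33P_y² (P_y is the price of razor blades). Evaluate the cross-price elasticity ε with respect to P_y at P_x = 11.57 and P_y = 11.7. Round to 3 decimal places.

At P_x = 11.57 and P_y = 11.7: Q_x = 2165.856.
∂Q_x/∂P_y = -0.66P_y = -0.66(11.7) = -7.7220.
ε = (∂Q_x/∂P_y)(P_y/Q_x) = -7.7220 × (11.7/2165.856) ≈ -0.042.

-0.042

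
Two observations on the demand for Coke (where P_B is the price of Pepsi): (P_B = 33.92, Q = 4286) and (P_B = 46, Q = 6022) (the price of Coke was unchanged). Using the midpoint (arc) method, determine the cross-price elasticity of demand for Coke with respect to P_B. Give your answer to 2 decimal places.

ΔQ_A = 6022 − 4286 = 1736; ΔP_B = 46 − 33.92 = 12.08.
Midpoints: Q̄_A = 5154.0, P̄_B = 39.96.
ε = (ΔQ_A/Q̄_A)/(ΔP_B/P̄_B) = (1736/5154.0)/(12.08/39.96) ≈ 1.11.
ε > 0: Coke and Pepsi are substitutes.

1.11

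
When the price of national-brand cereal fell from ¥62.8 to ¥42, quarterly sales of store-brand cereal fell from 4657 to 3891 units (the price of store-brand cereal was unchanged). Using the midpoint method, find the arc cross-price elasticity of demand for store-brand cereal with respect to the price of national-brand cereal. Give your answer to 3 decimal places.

0.452

ΔQ_A = 3891 − 4657 = -766; ΔP_B = 42 − 62.8 = -20.8.
Midpoints: Q̄_A = 4274.0, P̄_B = 52.40.
ε = (ΔQ_A/Q̄_A)/(ΔP_B/P̄_B) = (-766/4274.0)/(-20.8/52.40) ≈ 0.452.
ε > 0: store-brand cereal and national-brand cereal are substitutes.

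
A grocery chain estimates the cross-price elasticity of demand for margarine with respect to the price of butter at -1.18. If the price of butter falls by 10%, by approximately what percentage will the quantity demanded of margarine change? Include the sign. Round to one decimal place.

11.8%

%ΔQ ≈ ε × %ΔP of butter = -1.18 × (-10%) = 11.8%.
Demand for margarine rises by about 11.8%.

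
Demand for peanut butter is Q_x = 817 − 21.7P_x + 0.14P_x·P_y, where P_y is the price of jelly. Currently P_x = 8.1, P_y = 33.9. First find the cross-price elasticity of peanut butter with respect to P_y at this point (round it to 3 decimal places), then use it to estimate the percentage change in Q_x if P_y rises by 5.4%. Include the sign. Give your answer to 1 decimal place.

At P_x = 8.1, P_y = 33.9: Q_x = 679.673.
∂Q_x/∂P_y = 0.14P_x = 1.1340.
ε = (∂Q_x/∂P_y)(P_y/Q_x) = 1.1340 × 33.9/679.673 ≈ 0.057.
%ΔQ_x ≈ ε × %ΔP_y = 0.057 × (5.4%) = 0.3%.

0.3%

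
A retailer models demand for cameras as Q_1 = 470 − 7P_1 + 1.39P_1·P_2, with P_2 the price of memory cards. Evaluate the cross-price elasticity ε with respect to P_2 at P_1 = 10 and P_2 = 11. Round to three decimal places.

0.277

At P_1 = 10 and P_2 = 11: Q_1 = 552.9.
∂Q_1/∂P_2 = 1.39P_1 = 1.39(10) = 13.9000.
ε = (∂Q_1/∂P_2)(P_2/Q_1) = 13.9000 × (11/552.9) ≈ 0.277.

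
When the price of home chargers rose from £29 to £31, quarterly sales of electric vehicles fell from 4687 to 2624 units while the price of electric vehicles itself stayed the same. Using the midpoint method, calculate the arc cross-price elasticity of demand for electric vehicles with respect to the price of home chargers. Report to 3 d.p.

ΔQ_A = 2624 − 4687 = -2063; ΔP_B = 31 − 29 = 2.
Midpoints: Q̄_A = 3655.5, P̄_B = 30.00.
ε = (ΔQ_A/Q̄_A)/(ΔP_B/P̄_B) = (-2063/3655.5)/(2/30.00) ≈ -8.465.
ε < 0: electric vehicles and home chargers are complements.

-8.465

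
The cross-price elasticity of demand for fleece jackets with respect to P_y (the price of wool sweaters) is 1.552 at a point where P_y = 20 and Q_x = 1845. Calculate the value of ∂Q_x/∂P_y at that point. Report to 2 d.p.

143.17

ε = (∂Q_x/∂P_y)·(P_y/Q_x) ⇒ ∂Q_x/∂P_y = ε·Q_x/P_y = 1.552 × 1845/20 ≈ 143.17.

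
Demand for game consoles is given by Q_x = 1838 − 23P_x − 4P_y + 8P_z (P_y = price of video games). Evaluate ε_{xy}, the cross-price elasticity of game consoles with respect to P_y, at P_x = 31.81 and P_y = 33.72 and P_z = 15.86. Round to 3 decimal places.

-0.123

At P_x = 31.81 and P_y = 33.72 and P_z = 15.86: Q_x = 1098.37.
∂Q_x/∂P_y = -4.
ε = (∂Q_x/∂P_y)(P_y/Q_x) = -4 × (33.72/1098.37) ≈ -0.123.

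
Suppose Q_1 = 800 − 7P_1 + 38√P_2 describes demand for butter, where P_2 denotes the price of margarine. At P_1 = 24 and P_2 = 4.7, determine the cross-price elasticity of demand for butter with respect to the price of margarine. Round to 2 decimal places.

At P_1 = 24 and P_2 = 4.7: Q_1 = 714.382.
∂Q_1/∂P_2 = 38/(2√P_2) = 38/(2√4.7) = 8.7640.
ε = (∂Q_1/∂P_2)(P_2/Q_1) = 8.7640 × (4.7/714.382) ≈ 0.06.
ε > 0: substitutes.

0.06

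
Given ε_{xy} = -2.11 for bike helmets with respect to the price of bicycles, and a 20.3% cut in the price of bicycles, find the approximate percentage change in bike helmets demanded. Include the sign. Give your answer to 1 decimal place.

%ΔQ ≈ ε × %ΔP of bicycles = -2.11 × (-20.3%) = 42.8%.
Demand for bike helmets rises by about 42.8%.

42.8%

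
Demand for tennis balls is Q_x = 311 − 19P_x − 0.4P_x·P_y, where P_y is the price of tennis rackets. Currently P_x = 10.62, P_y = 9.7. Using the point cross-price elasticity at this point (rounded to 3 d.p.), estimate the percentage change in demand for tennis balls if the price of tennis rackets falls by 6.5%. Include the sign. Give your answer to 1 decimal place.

At P_x = 10.62, P_y = 9.7: Q_x = 68.014.
∂Q_x/∂P_y = -0.4P_x = -4.2480.
ε = (∂Q_x/∂P_y)(P_y/Q_x) = -4.2480 × 9.7/68.014 ≈ -0.606.
%ΔQ_x ≈ ε × %ΔP_y = -0.606 × (-6.5%) = 3.9%.

3.9%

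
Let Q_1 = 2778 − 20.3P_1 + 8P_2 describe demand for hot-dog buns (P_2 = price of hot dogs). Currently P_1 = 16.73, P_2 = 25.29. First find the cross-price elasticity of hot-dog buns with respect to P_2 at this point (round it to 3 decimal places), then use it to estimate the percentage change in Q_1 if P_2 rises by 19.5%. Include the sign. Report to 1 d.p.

1.5%

At P_1 = 16.73, P_2 = 25.29: Q_1 = 2640.701.
∂Q_1/∂P_2 = 8.
ε = (∂Q_1/∂P_2)(P_2/Q_1) = 8.0000 × 25.29/2640.701 ≈ 0.077.
%ΔQ_1 ≈ ε × %ΔP_2 = 0.077 × (19.5%) = 1.5%.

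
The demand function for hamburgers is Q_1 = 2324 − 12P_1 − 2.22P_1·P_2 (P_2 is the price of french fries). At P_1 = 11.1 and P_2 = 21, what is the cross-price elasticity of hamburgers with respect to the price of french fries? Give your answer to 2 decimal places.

At P_1 = 11.1 and P_2 = 21: Q_1 = 1673.318.
∂Q_1/∂P_2 = -2.22P_1 = -2.22(11.1) = -24.6420.
ε = (∂Q_1/∂P_2)(P_2/Q_1) = -24.6420 × (21/1673.318) ≈ -0.31.

-0.31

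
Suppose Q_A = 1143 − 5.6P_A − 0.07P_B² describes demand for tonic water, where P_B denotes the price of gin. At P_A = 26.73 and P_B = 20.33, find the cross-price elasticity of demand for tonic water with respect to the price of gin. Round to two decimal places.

At P_A = 26.73 and P_B = 20.33: Q_A = 964.380.
∂Q_A/∂P_B = -0.14P_B = -0.14(20.33) = -2.8462.
ε = (∂Q_A/∂P_B)(P_B/Q_A) = -2.8462 × (20.33/964.380) ≈ -0.06.
ε < 0: complements.

-0.06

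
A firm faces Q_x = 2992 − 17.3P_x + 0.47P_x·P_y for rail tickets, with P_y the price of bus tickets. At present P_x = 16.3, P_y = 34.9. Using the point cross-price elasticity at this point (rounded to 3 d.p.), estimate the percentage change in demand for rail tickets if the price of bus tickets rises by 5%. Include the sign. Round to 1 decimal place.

0.5%

At P_x = 16.3, P_y = 34.9: Q_x = 2977.379.
∂Q_x/∂P_y = 0.47P_x = 7.6610.
ε = (∂Q_x/∂P_y)(P_y/Q_x) = 7.6610 × 34.9/2977.379 ≈ 0.090.
%ΔQ_x ≈ ε × %ΔP_y = 0.090 × (5%) = 0.5%.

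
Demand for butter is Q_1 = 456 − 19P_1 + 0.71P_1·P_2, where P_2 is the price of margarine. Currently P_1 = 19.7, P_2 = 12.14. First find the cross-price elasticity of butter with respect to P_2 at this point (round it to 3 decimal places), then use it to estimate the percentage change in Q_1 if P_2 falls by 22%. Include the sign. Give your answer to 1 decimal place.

-14.9%

At P_1 = 19.7, P_2 = 12.14: Q_1 = 251.502.
∂Q_1/∂P_2 = 0.71P_1 = 13.9870.
ε = (∂Q_1/∂P_2)(P_2/Q_1) = 13.9870 × 12.14/251.502 ≈ 0.675.
%ΔQ_1 ≈ ε × %ΔP_2 = 0.675 × (-22%) = -14.9%.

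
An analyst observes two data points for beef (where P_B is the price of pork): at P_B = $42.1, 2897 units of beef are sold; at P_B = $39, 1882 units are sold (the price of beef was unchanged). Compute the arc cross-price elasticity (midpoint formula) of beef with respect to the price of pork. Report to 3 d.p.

ΔQ_A = 1882 − 2897 = -1015; ΔP_B = 39 − 42.1 = -3.1.
Midpoints: Q̄_A = 2389.5, P̄_B = 40.55.
ε = (ΔQ_A/Q̄_A)/(ΔP_B/P̄_B) = (-1015/2389.5)/(-3.1/40.55) ≈ 5.556.
ε > 0: beef and pork are substitutes.

5.556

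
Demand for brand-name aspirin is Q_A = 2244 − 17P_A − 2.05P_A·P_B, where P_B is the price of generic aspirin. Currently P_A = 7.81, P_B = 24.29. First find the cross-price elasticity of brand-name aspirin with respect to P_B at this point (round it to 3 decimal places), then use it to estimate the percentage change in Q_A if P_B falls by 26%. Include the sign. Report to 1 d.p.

5.9%

At P_A = 7.81, P_B = 24.29: Q_A = 1722.335.
∂Q_A/∂P_B = -2.05P_A = -16.0105.
ε = (∂Q_A/∂P_B)(P_B/Q_A) = -16.0105 × 24.29/1722.335 ≈ -0.226.
%ΔQ_A ≈ ε × %ΔP_B = -0.226 × (-26%) = 5.9%.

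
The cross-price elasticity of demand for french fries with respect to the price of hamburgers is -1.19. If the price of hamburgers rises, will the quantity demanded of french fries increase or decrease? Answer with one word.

ε < 0 and the price of hamburgers rises, so the quantity of french fries moves in the opposite direction: it decreases.

decrease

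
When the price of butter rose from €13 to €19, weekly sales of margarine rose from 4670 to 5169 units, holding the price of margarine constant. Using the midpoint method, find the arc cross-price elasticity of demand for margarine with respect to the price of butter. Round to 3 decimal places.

0.270

ΔQ_A = 5169 − 4670 = 499; ΔP_B = 19 − 13 = 6.
Midpoints: Q̄_A = 4919.5, P̄_B = 16.00.
ε = (ΔQ_A/Q̄_A)/(ΔP_B/P̄_B) = (499/4919.5)/(6/16.00) ≈ 0.270.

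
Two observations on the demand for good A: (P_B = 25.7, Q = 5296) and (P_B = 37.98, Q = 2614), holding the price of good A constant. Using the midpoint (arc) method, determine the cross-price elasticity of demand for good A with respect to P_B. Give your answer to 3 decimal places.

-1.758

ΔQ_A = 2614 − 5296 = -2682; ΔP_B = 37.98 − 25.7 = 12.28.
Midpoints: Q̄_A = 3955.0, P̄_B = 31.84.
ε = (ΔQ_A/Q̄_A)/(ΔP_B/P̄_B) = (-2682/3955.0)/(12.28/31.84) ≈ -1.758.
ε < 0: good A and good B are complements.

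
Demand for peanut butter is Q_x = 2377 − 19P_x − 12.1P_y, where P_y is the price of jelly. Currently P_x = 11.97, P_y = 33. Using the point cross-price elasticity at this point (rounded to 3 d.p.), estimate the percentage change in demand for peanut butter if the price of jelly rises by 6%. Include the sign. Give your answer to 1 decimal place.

At P_x = 11.97, P_y = 33: Q_x = 1750.27.
∂Q_x/∂P_y = -12.1.
ε = (∂Q_x/∂P_y)(P_y/Q_x) = -12.1000 × 33/1750.27 ≈ -0.228.
%ΔQ_x ≈ ε × %ΔP_y = -0.228 × (6%) = -1.4%.

-1.4%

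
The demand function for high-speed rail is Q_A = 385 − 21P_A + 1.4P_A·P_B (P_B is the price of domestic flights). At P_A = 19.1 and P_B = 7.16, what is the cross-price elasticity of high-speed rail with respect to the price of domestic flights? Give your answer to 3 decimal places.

1.092

At P_A = 19.1 and P_B = 7.16: Q_A = 175.358.
∂Q_A/∂P_B = 1.4P_A = 1.4(19.1) = 26.7400.
ε = (∂Q_A/∂P_B)(P_B/Q_A) = 26.7400 × (7.16/175.358) ≈ 1.092.
ε > 0: substitutes.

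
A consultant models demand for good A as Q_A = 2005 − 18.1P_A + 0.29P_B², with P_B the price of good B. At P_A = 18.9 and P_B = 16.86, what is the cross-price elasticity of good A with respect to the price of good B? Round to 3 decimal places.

At P_A = 18.9 and P_B = 16.86: Q_A = 1745.345.
∂Q_A/∂P_B = 0.58P_B = 0.58(16.86) = 9.7788.
ε = (∂Q_A/∂P_B)(P_B/Q_A) = 9.7788 × (16.86/1745.345) ≈ 0.094.
ε > 0: substitutes.

0.094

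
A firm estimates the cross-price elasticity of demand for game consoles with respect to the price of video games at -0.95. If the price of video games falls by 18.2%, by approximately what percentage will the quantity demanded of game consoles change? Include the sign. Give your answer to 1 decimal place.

17.3%

%ΔQ ≈ ε × %ΔP of video games = -0.95 × (-18.2%) = 17.3%.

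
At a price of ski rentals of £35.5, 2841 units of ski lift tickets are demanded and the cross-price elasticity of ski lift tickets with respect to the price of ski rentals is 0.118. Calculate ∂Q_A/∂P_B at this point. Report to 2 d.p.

9.44

ε = (∂Q_A/∂P_B)·(P_B/Q_A) ⇒ ∂Q_A/∂P_B = ε·Q_A/P_B = 0.118 × 2841/35.5 ≈ 9.44.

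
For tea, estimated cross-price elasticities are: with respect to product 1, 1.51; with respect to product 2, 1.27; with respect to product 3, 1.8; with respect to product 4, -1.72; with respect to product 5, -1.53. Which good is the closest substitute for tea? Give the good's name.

Substitutes have ε > 0. Among the positive values, 1.8 (product 3) is largest.

product 3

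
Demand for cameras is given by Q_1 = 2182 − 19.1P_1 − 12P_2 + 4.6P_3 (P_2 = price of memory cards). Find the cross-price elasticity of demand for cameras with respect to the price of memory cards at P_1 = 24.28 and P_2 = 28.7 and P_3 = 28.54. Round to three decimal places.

At P_1 = 24.28 and P_2 = 28.7 and P_3 = 28.54: Q_1 = 1505.136.
∂Q_1/∂P_2 = -12.
ε = (∂Q_1/∂P_2)(P_2/Q_1) = -12 × (28.7/1505.136) ≈ -0.229.
Since ε < 0, cameras and memory cards are complements.

-0.229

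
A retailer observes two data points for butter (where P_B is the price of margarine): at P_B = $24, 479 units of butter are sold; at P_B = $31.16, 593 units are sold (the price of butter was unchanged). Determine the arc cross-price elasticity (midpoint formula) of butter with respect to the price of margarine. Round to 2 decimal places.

0.82

ΔQ_A = 593 − 479 = 114; ΔP_B = 31.16 − 24 = 7.16.
Midpoints: Q̄_A = 536.0, P̄_B = 27.58.
ε = (ΔQ_A/Q̄_A)/(ΔP_B/P̄_B) = (114/536.0)/(7.16/27.58) ≈ 0.82.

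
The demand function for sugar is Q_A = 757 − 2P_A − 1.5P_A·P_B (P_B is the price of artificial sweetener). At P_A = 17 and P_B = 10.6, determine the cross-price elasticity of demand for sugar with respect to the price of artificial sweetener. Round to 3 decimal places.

-0.597

At P_A = 17 and P_B = 10.6: Q_A = 452.7.
∂Q_A/∂P_B = -1.5P_A = -1.5(17) = -25.5000.
ε = (∂Q_A/∂P_B)(P_B/Q_A) = -25.5000 × (10.6/452.7) ≈ -0.597.
ε < 0: complements.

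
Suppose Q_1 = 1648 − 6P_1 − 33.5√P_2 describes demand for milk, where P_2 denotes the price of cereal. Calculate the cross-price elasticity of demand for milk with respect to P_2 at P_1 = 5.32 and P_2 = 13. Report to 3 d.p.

At P_1 = 5.32 and P_2 = 13: Q_1 = 1495.294.
∂Q_1/∂P_2 = -33.5/(2√P_2) = -33.5/(2√13) = -4.6456.
ε = (∂Q_1/∂P_2)(P_2/Q_1) = -4.6456 × (13/1495.294) ≈ -0.040.

-0.040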